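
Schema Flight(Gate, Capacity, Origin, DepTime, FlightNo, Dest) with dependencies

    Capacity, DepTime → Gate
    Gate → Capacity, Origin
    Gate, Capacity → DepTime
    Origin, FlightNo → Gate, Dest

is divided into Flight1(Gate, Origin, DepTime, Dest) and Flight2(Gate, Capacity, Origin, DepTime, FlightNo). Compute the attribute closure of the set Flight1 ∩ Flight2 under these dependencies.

Flight1 ∩ Flight2 = {Gate, Origin, DepTime}.
Gate → Capacity, Origin applies, adding Capacity
Closure: {Gate, Capacity, Origin, DepTime}.

Gate, Capacity, Origin, DepTime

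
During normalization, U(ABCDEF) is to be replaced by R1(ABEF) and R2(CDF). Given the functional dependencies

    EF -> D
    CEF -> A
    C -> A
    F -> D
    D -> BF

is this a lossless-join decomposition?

No

Common attributes: R1 ∩ R2 = {F}.
Closure of {F}: F → D applies, adding D; D → BF applies, adding B. So (F)⁺ = {BDF}.
The closure contains neither all of R1 = {ABEF} nor all of R2 = {CDF}, so the common attributes are not a superkey of either fragment. The join is lossy.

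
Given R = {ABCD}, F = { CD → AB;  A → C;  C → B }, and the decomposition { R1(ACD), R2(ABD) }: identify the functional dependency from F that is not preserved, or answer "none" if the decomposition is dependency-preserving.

C → B

Check C → B: no single fragment contains all of {BC}, and the restricted closure of {C} across the fragments never reaches {B}.
CD → AB is preserved.
A → C is preserved.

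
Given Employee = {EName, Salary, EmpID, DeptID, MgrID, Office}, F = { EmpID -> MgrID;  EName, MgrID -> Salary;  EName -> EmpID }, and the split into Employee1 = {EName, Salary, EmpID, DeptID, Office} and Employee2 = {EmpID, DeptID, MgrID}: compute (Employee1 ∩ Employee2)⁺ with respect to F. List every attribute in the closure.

EmpID, DeptID, MgrID

Employee1 ∩ Employee2 = {EmpID, DeptID}.
EmpID → MgrID applies, adding MgrID
Closure: {EmpID, DeptID, MgrID}.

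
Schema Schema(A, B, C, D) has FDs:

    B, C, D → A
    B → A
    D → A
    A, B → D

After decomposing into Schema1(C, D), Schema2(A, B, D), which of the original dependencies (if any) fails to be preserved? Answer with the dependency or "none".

none

B, C, D → A: restricted closure across fragments reaches A.
B → A lies within Schema2.
D → A lies within Schema2.
A, B → D lies within Schema2.
Every dependency is enforceable on the fragments, so the decomposition is dependency-preserving.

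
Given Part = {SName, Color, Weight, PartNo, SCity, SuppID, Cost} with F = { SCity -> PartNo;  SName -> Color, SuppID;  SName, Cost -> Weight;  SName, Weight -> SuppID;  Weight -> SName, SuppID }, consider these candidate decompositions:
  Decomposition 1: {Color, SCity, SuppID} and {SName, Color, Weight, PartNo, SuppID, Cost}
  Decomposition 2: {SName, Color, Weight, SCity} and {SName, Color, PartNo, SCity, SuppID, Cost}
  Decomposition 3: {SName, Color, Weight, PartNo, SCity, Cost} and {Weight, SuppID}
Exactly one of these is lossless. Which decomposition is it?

Decomposition 1: common = {Color, SuppID}, closure = {Color, SuppID} → lossy.
Decomposition 2: common = {SName, Color, SCity}, closure = {SName, Color, PartNo, SCity, SuppID} → lossy.
Decomposition 3: common = {Weight}, closure = {SName, Color, Weight, SuppID} → lossless.

Decomposition 3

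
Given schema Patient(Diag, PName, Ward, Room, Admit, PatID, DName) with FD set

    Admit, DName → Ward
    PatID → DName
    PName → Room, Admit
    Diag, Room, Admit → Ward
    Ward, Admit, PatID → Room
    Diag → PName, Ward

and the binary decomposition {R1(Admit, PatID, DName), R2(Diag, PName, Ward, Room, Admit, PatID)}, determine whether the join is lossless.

Yes

Common attributes: R1 ∩ R2 = {Admit, PatID}.
Closure of {Admit, PatID}: PatID → DName applies, adding DName; Admit, DName → Ward applies, adding Ward; Ward, Admit, PatID → Room applies, adding Room. So (Admit, PatID)⁺ = {Ward, Room, Admit, PatID, DName}.
This closure contains every attribute of R1, so R1 ∩ R2 → R1. The join is lossless.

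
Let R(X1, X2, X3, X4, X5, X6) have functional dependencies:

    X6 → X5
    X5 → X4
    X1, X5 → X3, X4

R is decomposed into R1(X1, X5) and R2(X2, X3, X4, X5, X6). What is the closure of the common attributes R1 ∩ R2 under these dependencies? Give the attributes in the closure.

R1 ∩ R2 = {X5}.
X5 → X4 applies, adding X4
Closure: {X4, X5}.

X4, X5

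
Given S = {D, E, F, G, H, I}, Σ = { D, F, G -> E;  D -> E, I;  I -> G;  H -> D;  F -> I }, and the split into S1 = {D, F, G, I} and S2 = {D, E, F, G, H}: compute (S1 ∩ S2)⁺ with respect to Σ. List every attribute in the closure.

D, E, F, G, I

S1 ∩ S2 = {D, F, G}.
D, F, G → E applies, adding E
D → E, I applies, adding I
Closure: {D, E, F, G, I}.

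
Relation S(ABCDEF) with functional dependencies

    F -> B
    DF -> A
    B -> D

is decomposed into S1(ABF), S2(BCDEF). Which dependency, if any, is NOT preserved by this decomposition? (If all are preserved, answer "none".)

none

F → B lies within S1.
DF → A: restricted closure across fragments reaches A.
B → D lies within S2.
Every dependency is enforceable on the fragments, so the decomposition is dependency-preserving.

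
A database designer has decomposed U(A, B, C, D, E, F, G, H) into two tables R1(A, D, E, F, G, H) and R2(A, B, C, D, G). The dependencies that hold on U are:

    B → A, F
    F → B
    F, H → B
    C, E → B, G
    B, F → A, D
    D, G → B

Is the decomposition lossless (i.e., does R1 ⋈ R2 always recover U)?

No

Common attributes: R1 ∩ R2 = {A, D, G}.
Closure of {A, D, G}: D, G → B applies, adding B; B → A, F applies, adding F. So (A, D, G)⁺ = {A, B, D, F, G}.
The closure contains neither all of R1 = {A, D, E, F, G, H} nor all of R2 = {A, B, C, D, G}, so the common attributes are not a superkey of either fragment. The join is lossy.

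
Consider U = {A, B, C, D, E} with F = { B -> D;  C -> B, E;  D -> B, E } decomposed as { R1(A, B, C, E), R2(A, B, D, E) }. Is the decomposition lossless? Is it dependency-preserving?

lossless and dependency-preserving

Lossless test: (A, B, E)⁺ = {A, B, D, E}, which contains all of one fragment — lossless.
Dependency preservation: every FD's attributes lie within a single fragment, so each can be enforced locally — preserved.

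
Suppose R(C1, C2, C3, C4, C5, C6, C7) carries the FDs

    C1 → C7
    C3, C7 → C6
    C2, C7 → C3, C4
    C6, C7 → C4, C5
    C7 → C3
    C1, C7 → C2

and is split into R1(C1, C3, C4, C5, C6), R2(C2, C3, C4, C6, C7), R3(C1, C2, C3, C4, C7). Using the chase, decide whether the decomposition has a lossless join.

Chase test. Columns are C1, C2, C3, C4, C5, C6, C7; row i has aⱼ where attribute j ∈ Ri, else bᵢⱼ.
Initial tableau (one row per fragment):
  row 1: a1 b12 a3 a4 a5 a6 b17
  row 2: b21 a2 a3 a4 b25 a6 a7
  row 3: a1 a2 a3 a4 b35 b36 a7
Rows 1 and 3 agree on C1; apply C1→C7 and equate their C7 entries.
Rows 1 and 3 agree on C3, C7; apply C3, C7→C6 and equate their C6 entries.
Rows 1 and 2 agree on C6, C7; apply C6, C7→C4, C5 and equate their C4, C5 entries.
Rows 1 and 3 agree on C6, C7; apply C6, C7→C4, C5 and equate their C4, C5 entries.
Rows 1 and 3 agree on C1, C7; apply C1, C7→C2 and equate their C2 entries.
Row 1 is now all distinguished symbols — the join is lossless.

Yes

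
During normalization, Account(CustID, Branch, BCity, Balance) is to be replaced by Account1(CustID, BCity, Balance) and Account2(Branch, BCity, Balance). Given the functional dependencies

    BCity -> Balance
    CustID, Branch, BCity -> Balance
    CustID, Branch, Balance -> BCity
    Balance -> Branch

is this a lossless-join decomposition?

Yes

Common attributes: Account1 ∩ Account2 = {BCity, Balance}.
Closure of {BCity, Balance}: Balance → Branch applies, adding Branch. So (BCity, Balance)⁺ = {Branch, BCity, Balance}.
This closure contains every attribute of Account2, so Account1 ∩ Account2 → Account2. The join is lossless.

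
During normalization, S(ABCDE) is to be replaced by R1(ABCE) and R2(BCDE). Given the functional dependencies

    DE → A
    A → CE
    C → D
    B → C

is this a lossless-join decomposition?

Yes

Common attributes: R1 ∩ R2 = {BCE}.
Closure of {BCE}: C → D applies, adding D; DE → A applies, adding A. So (BCE)⁺ = {ABCDE}.
This closure contains every attribute of R1, so R1 ∩ R2 → R1. The join is lossless.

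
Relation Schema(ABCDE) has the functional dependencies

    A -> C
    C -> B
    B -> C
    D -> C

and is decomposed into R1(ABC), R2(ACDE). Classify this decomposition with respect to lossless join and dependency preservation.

lossless and dependency-preserving

Lossless test: (AC)⁺ = {ABC}, which contains all of one fragment — lossless.
Dependency preservation: every FD's attributes lie within a single fragment, so each can be enforced locally — preserved.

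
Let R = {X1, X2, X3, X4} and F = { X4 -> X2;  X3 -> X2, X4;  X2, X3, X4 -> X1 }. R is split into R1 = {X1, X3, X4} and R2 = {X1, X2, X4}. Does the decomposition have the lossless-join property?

Yes

Common attributes: R1 ∩ R2 = {X1, X4}.
Closure of {X1, X4}: X4 → X2 applies, adding X2. So (X1, X4)⁺ = {X1, X2, X4}.
This closure contains every attribute of R2, so R1 ∩ R2 → R2. The join is lossless.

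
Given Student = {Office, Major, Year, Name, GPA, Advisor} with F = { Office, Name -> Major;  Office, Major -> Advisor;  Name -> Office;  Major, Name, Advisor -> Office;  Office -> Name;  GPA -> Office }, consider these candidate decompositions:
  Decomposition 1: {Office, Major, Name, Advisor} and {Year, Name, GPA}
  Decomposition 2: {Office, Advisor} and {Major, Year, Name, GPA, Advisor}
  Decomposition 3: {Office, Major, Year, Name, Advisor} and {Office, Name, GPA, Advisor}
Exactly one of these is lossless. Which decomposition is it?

Decomposition 1

Decomposition 1: common = {Name}, closure = {Office, Major, Name, Advisor} → lossless.
Decomposition 2: common = {Advisor}, closure = {Advisor} → lossy.
Decomposition 3: common = {Office, Name, Advisor}, closure = {Office, Major, Name, Advisor} → lossy.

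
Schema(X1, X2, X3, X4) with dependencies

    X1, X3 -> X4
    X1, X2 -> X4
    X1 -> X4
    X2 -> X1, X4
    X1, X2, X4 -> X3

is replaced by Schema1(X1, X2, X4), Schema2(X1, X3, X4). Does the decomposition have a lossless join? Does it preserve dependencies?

Lossless test: (X1, X4)⁺ = {X1, X4}, which is a superkey of neither fragment — lossy.
Dependency preservation: the restricted closure of {X1, X2, X4} across the fragments never reaches {X3}, so X1, X2, X4 → X3 cannot be enforced without a join — not preserved.

lossy and not dependency-preserving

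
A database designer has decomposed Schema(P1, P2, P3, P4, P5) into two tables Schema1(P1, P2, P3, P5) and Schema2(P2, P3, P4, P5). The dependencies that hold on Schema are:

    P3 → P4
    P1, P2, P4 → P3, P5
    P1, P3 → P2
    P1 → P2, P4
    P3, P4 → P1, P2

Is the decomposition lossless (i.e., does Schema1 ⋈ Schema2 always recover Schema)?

Yes

Common attributes: Schema1 ∩ Schema2 = {P2, P3, P5}.
Closure of {P2, P3, P5}: P3 → P4 applies, adding P4; P3, P4 → P1, P2 applies, adding P1. So (P2, P3, P5)⁺ = {P1, P2, P3, P4, P5}.
This closure contains every attribute of Schema1, so Schema1 ∩ Schema2 → Schema1. The join is lossless.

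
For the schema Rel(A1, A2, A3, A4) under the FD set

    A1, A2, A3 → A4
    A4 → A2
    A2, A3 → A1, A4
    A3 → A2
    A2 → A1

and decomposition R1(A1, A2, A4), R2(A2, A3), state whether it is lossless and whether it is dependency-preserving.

lossy and not dependency-preserving

Lossless test: (A2)⁺ = {A1, A2}, which is a superkey of neither fragment — lossy.
Dependency preservation: the restricted closure of {A1, A2, A3} across the fragments never reaches {A4}, so A1, A2, A3 → A4 cannot be enforced without a join — not preserved.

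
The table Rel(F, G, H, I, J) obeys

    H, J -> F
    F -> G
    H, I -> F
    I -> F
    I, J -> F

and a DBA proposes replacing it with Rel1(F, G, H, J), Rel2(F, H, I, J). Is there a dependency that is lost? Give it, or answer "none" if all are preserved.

H, J → F lies within Rel1.
F → G lies within Rel1.
H, I → F lies within Rel2.
I → F lies within Rel2.
I, J → F lies within Rel2.
Every dependency is enforceable on the fragments, so the decomposition is dependency-preserving.

none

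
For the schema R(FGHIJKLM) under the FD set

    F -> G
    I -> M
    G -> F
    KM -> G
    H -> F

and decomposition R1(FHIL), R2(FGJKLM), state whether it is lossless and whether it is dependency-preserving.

Lossless test: (FL)⁺ = {FGL}, which is a superkey of neither fragment — lossy.
Dependency preservation: the restricted closure of {I} across the fragments never reaches {M}, so I → M cannot be enforced without a join — not preserved.

lossy and not dependency-preserving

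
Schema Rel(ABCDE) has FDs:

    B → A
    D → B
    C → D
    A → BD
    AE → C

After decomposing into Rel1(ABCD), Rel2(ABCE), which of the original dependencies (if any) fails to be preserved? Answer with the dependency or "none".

B → A lies within Rel1.
D → B lies within Rel1.
C → D lies within Rel1.
A → BD lies within Rel1.
AE → C lies within Rel2.
Every dependency is enforceable on the fragments, so the decomposition is dependency-preserving.

none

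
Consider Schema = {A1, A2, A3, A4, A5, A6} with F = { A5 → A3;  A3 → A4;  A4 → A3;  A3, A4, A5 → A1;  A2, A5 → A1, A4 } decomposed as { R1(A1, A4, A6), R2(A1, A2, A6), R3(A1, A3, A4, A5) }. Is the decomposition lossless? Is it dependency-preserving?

lossy but dependency-preserving

Lossless test (chase): Rows 1 and 3 agree on A4; apply A4→A3 and equate their A3 entries. No row becomes fully distinguished — the join is lossy.
Dependency preservation: A2, A5 → A1, A4 is not contained in any single fragment, but the restricted closure of its left-hand side across the fragments still reaches the right-hand side; the remaining FDs each lie inside some fragment. All dependencies are preserved.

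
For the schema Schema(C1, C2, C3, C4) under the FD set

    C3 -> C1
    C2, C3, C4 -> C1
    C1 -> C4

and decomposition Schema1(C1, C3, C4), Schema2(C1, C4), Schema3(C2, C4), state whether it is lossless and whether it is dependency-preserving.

lossy but dependency-preserving

Lossless test (chase): applying each FD to every pair of rows produces no changes in the tableau, so no row becomes fully distinguished — the join is lossy.
Dependency preservation: C2, C3, C4 → C1 is not contained in any single fragment, but the restricted closure of its left-hand side across the fragments still reaches the right-hand side; the remaining FDs each lie inside some fragment. All dependencies are preserved.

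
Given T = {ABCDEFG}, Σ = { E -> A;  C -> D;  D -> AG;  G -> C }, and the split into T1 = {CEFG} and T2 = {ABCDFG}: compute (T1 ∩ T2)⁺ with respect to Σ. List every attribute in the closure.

T1 ∩ T2 = {CFG}.
C → D applies, adding D
D → AG applies, adding A
Closure: {ACDFG}.

ACDFG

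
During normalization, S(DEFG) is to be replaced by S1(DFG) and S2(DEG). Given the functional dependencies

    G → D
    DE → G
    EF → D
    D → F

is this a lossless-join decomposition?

Common attributes: S1 ∩ S2 = {DG}.
Closure of {DG}: D → F applies, adding F. So (DG)⁺ = {DFG}.
This closure contains every attribute of S1, so S1 ∩ S2 → S1. The join is lossless.

Yes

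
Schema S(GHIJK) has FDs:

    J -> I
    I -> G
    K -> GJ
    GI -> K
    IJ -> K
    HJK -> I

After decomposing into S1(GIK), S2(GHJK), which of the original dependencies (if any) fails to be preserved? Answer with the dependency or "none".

J → I: restricted closure across fragments reaches I.
I → G lies within S1.
K → GJ lies within S2.
GI → K lies within S1.
IJ → K: restricted closure across fragments reaches K.
HJK → I: restricted closure across fragments reaches I.
Every dependency is enforceable on the fragments, so the decomposition is dependency-preserving.

none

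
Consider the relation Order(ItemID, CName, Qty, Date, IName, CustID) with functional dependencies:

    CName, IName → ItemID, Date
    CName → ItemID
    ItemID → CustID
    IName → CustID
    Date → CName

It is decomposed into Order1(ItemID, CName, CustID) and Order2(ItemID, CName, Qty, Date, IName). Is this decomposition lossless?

Yes

Common attributes: Order1 ∩ Order2 = {ItemID, CName}.
Closure of {ItemID, CName}: ItemID → CustID applies, adding CustID. So (ItemID, CName)⁺ = {ItemID, CName, CustID}.
This closure contains every attribute of Order1, so Order1 ∩ Order2 → Order1. The join is lossless.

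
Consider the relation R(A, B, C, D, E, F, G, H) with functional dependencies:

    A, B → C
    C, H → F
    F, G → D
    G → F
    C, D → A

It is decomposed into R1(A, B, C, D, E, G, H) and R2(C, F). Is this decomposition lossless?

No

Common attributes: R1 ∩ R2 = {C}.
No dependency enlarges {C}, so (C)⁺ = {C}.
The closure contains neither all of R1 = {A, B, C, D, E, G, H} nor all of R2 = {C, F}, so the common attributes are not a superkey of either fragment. The join is lossy.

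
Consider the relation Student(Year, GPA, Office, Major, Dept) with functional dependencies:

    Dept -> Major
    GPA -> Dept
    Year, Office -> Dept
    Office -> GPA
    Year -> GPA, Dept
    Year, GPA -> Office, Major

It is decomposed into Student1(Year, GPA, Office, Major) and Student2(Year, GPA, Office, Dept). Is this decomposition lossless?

Yes

Common attributes: Student1 ∩ Student2 = {Year, GPA, Office}.
Closure of {Year, GPA, Office}: GPA → Dept applies, adding Dept; Year, GPA → Office, Major applies, adding Major. So (Year, GPA, Office)⁺ = {Year, GPA, Office, Major, Dept}.
This closure contains every attribute of Student1, so Student1 ∩ Student2 → Student1. The join is lossless.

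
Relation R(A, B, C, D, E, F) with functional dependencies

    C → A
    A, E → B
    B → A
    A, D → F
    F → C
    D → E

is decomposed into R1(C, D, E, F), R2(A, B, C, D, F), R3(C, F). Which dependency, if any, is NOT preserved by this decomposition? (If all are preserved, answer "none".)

Check A, E → B: no single fragment contains all of {A, B, E}, and the restricted closure of {A, E} across the fragments never reaches {B}.
C → A is preserved.
B → A is preserved.
A, D → F is preserved.
F → C is preserved.
D → E is preserved.

A, E → B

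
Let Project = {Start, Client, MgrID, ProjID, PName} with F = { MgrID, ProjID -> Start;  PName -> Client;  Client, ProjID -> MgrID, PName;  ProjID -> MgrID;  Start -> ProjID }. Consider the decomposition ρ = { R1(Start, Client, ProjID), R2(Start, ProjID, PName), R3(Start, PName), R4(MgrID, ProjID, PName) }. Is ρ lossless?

Chase test. Columns are Start, Client, MgrID, ProjID, PName; row i has aⱼ where attribute j ∈ Ri, else bᵢⱼ.
Initial tableau (one row per fragment):
  row 1: a1 a2 b13 a4 b15
  row 2: a1 b22 b23 a4 a5
  row 3: a1 b32 b33 b34 a5
  row 4: b41 b42 a3 a4 a5
Rows 2 and 3 agree on PName; apply PName→Client and equate their Client entries.
Rows 2 and 4 agree on PName; apply PName→Client and equate their Client entries.
Rows 2 and 4 agree on Client, ProjID; apply Client, ProjID→MgrID, PName and equate their MgrID, PName entries.
Rows 1 and 2 agree on ProjID; apply ProjID→MgrID and equate their MgrID entries.
Rows 1 and 3 agree on Start; apply Start→ProjID and equate their ProjID entries.
Rows 1 and 4 agree on MgrID, ProjID; apply MgrID, ProjID→Start and equate their Start entries.
Rows 2 and 3 agree on Client, ProjID; apply Client, ProjID→MgrID, PName and equate their MgrID, PName entries.
No row becomes fully distinguished — the join is lossy.

No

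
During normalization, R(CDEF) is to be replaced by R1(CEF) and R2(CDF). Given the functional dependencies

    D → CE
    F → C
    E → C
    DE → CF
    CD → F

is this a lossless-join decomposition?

No

Common attributes: R1 ∩ R2 = {CF}.
No dependency enlarges {CF}, so (CF)⁺ = {CF}.
The closure contains neither all of R1 = {CEF} nor all of R2 = {CDF}, so the common attributes are not a superkey of either fragment. The join is lossy.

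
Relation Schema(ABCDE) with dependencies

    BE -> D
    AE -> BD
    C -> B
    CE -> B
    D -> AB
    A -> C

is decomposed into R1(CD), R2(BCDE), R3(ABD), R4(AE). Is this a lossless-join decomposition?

Chase test. Columns are ABCDE; row i has aⱼ where attribute j ∈ Ri, else bᵢⱼ.
Initial tableau (one row per fragment):
  row 1: b11 b12 a3 a4 b15
  row 2: b21 a2 a3 a4 a5
  row 3: a1 a2 b33 a4 b35
  row 4: a1 b42 b43 b44 a5
Rows 1 and 2 agree on C; apply C→B and equate their B entries.
Rows 1 and 2 agree on D; apply D→AB and equate their AB entries.
Rows 1 and 3 agree on D; apply D→AB and equate their AB entries.
Rows 1 and 3 agree on A; apply A→C and equate their C entries.
Rows 1 and 4 agree on A; apply A→C and equate their C entries.
Rows 2 and 4 agree on AE; apply AE→BD and equate their BD entries.
Row 2 is now all distinguished symbols — the join is lossless.

Yes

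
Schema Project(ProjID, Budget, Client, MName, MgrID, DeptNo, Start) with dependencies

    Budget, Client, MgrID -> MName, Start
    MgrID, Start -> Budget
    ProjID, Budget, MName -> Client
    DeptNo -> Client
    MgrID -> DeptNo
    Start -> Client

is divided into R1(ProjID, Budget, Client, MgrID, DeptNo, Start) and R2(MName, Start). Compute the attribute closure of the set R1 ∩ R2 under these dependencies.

Client, Start

R1 ∩ R2 = {Start}.
Start → Client applies, adding Client
Closure: {Client, Start}.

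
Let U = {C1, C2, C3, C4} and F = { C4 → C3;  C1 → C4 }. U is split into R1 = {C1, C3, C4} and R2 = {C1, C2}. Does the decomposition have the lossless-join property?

Yes

Common attributes: R1 ∩ R2 = {C1}.
Closure of {C1}: C1 → C4 applies, adding C4; C4 → C3 applies, adding C3. So (C1)⁺ = {C1, C3, C4}.
This closure contains every attribute of R1, so R1 ∩ R2 → R1. The join is lossless.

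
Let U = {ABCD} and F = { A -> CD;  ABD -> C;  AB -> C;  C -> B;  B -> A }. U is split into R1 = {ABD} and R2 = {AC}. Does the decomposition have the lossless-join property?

Yes

Common attributes: R1 ∩ R2 = {A}.
Closure of {A}: A → CD applies, adding CD; C → B applies, adding B. So (A)⁺ = {ABCD}.
This closure contains every attribute of R1, so R1 ∩ R2 → R1. The join is lossless.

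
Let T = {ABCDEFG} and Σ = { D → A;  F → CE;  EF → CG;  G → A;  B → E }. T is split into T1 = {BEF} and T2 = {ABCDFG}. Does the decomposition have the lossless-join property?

Common attributes: T1 ∩ T2 = {BF}.
Closure of {BF}: F → CE applies, adding CE; EF → CG applies, adding G; G → A applies, adding A. So (BF)⁺ = {ABCEFG}.
This closure contains every attribute of T1, so T1 ∩ T2 → T1. The join is lossless.

Yes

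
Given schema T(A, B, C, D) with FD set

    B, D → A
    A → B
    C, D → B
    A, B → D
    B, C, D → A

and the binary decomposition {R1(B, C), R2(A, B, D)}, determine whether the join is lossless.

No

Common attributes: R1 ∩ R2 = {B}.
No dependency enlarges {B}, so (B)⁺ = {B}.
The closure contains neither all of R1 = {B, C} nor all of R2 = {A, B, D}, so the common attributes are not a superkey of either fragment. The join is lossy.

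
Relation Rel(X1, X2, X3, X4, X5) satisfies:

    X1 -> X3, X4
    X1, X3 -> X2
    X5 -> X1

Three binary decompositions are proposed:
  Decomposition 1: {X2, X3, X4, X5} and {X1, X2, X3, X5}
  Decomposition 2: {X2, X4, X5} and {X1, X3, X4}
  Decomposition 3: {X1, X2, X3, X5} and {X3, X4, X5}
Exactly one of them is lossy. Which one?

Decomposition 2

Decomposition 1: common = {X2, X3, X5}, closure = {X1, X2, X3, X4, X5} → lossless.
Decomposition 2: common = {X4}, closure = {X4} → lossy.
Decomposition 3: common = {X3, X5}, closure = {X1, X2, X3, X4, X5} → lossless.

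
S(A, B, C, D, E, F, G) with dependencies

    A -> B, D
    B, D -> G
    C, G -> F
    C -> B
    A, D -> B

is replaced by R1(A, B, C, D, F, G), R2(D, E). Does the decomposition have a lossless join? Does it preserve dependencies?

Lossless test: (D)⁺ = {D}, which is a superkey of neither fragment — lossy.
Dependency preservation: every FD's attributes lie within a single fragment, so each can be enforced locally — preserved.

lossy but dependency-preserving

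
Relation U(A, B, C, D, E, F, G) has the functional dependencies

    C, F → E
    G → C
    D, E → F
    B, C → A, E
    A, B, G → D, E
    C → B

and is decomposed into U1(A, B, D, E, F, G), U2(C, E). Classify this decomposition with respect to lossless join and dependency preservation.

Lossless test: (E)⁺ = {E}, which is a superkey of neither fragment — lossy.
Dependency preservation: the restricted closure of {G} across the fragments never reaches {C}, so G → C cannot be enforced without a join — not preserved.

lossy and not dependency-preserving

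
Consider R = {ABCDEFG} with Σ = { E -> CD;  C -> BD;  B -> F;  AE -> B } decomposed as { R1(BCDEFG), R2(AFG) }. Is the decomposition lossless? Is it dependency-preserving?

Lossless test: (FG)⁺ = {FG}, which is a superkey of neither fragment — lossy.
Dependency preservation: AE → B is not contained in any single fragment, but the restricted closure of its left-hand side across the fragments still reaches the right-hand side; the remaining FDs each lie inside some fragment. All dependencies are preserved.

lossy but dependency-preserving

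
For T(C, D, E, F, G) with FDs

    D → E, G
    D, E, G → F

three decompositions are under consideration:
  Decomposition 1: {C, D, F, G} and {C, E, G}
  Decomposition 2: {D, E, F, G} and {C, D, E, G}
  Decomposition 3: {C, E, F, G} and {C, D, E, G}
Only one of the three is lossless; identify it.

Decomposition 1: common = {C, G}, closure = {C, G} → lossy.
Decomposition 2: common = {D, E, G}, closure = {D, E, F, G} → lossless.
Decomposition 3: common = {C, E, G}, closure = {C, E, G} → lossy.

Decomposition 2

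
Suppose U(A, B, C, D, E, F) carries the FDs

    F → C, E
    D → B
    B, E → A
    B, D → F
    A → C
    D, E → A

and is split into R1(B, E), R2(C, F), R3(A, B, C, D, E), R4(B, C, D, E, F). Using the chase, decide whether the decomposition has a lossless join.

Chase test. Columns are A, B, C, D, E, F; row i has aⱼ where attribute j ∈ Ri, else bᵢⱼ.
Initial tableau (one row per fragment):
  row 1: b11 a2 b13 b14 a5 b16
  row 2: b21 b22 a3 b24 b25 a6
  row 3: a1 a2 a3 a4 a5 b36
  row 4: b41 a2 a3 a4 a5 a6
Rows 2 and 4 agree on F; apply F→C, E and equate their C, E entries.
Rows 1 and 3 agree on B, E; apply B, E→A and equate their A entries.
Rows 1 and 4 agree on B, E; apply B, E→A and equate their A entries.
Rows 3 and 4 agree on B, D; apply B, D→F and equate their F entries.
Rows 1 and 3 agree on A; apply A→C and equate their C entries.
Row 3 is now all distinguished symbols — the join is lossless.

Yes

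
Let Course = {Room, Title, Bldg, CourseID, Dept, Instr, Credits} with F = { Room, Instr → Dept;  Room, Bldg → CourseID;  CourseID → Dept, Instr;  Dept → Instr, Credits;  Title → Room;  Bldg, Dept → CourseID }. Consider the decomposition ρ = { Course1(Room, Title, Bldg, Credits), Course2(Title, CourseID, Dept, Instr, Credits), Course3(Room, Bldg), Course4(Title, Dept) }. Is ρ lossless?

No

Chase test. Columns are Room, Title, Bldg, CourseID, Dept, Instr, Credits; row i has aⱼ where attribute j ∈ Coursei, else bᵢⱼ.
Initial tableau (one row per fragment):
  row 1: a1 a2 a3 b14 b15 b16 a7
  row 2: b21 a2 b23 a4 a5 a6 a7
  row 3: a1 b32 a3 b34 b35 b36 b37
  row 4: b41 a2 b43 b44 a5 b46 b47
Rows 1 and 3 agree on Room, Bldg; apply Room, Bldg→CourseID and equate their CourseID entries.
Rows 1 and 3 agree on CourseID; apply CourseID→Dept, Instr and equate their Dept, Instr entries.
Rows 1 and 3 agree on Dept; apply Dept→Instr, Credits and equate their Instr, Credits entries.
Rows 2 and 4 agree on Dept; apply Dept→Instr, Credits and equate their Instr, Credits entries.
Rows 1 and 2 agree on Title; apply Title→Room and equate their Room entries.
Rows 1 and 4 agree on Title; apply Title→Room and equate their Room entries.
No row becomes fully distinguished — the join is lossy.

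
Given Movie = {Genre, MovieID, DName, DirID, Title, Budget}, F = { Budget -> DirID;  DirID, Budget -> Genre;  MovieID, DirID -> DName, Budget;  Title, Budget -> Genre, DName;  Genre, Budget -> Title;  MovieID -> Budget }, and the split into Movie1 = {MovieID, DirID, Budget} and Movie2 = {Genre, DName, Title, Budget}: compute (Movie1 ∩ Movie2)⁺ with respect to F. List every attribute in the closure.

Movie1 ∩ Movie2 = {Budget}.
Budget → DirID applies, adding DirID
DirID, Budget → Genre applies, adding Genre
Genre, Budget → Title applies, adding Title
Title, Budget → Genre, DName applies, adding DName
Closure: {Genre, DName, DirID, Title, Budget}.

Genre, DName, DirID, Title, Budget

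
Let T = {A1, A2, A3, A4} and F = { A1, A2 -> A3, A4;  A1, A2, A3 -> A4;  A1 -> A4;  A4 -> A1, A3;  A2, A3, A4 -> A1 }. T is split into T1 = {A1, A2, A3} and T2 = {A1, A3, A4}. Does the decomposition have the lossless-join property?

Yes

Common attributes: T1 ∩ T2 = {A1, A3}.
Closure of {A1, A3}: A1 → A4 applies, adding A4. So (A1, A3)⁺ = {A1, A3, A4}.
This closure contains every attribute of T2, so T1 ∩ T2 → T2. The join is lossless.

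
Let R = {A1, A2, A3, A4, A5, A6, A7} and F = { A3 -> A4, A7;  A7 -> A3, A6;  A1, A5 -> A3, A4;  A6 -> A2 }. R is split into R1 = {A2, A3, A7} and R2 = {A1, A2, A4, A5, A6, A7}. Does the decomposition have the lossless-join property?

Common attributes: R1 ∩ R2 = {A2, A7}.
Closure of {A2, A7}: A7 → A3, A6 applies, adding A3, A6; A3 → A4, A7 applies, adding A4. So (A2, A7)⁺ = {A2, A3, A4, A6, A7}.
This closure contains every attribute of R1, so R1 ∩ R2 → R1. The join is lossless.

Yes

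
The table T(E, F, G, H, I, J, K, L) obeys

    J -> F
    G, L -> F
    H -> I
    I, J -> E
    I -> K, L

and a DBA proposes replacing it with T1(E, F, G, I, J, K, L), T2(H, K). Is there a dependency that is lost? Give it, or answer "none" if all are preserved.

Check H → I: no single fragment contains all of {H, I}, and the restricted closure of {H} across the fragments never reaches {I}.
J → F is preserved.
G, L → F is preserved.
I, J → E is preserved.
I → K, L is preserved.

H -> I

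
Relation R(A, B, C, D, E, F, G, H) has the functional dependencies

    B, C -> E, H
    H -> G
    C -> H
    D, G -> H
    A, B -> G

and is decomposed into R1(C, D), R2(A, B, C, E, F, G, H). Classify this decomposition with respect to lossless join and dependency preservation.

Lossless test: (C)⁺ = {C, G, H}, which is a superkey of neither fragment — lossy.
Dependency preservation: the restricted closure of {D, G} across the fragments never reaches {H}, so D, G → H cannot be enforced without a join — not preserved.

lossy and not dependency-preserving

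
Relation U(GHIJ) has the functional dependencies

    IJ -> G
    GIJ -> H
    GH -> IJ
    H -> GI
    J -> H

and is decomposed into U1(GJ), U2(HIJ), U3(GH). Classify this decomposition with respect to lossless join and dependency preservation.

lossless and dependency-preserving

Lossless test (chase): Rows 2 and 3 agree on H; apply H→GI and equate their GI entries. Rows 1 and 2 agree on J; apply J→H and equate their H entries. Rows 1 and 2 agree on GH; apply GH→IJ and equate their IJ entries. Rows 1 and 3 agree on GH; apply GH→IJ and equate their IJ entries. Row 1 is now all distinguished symbols — the join is lossless.
Dependency preservation: IJ → G; GIJ → H; GH → IJ; H → GI are not contained in any single fragment, but the restricted closure of each left-hand side across the fragments still reaches the right-hand side; the remaining FDs each lie inside some fragment. All dependencies are preserved.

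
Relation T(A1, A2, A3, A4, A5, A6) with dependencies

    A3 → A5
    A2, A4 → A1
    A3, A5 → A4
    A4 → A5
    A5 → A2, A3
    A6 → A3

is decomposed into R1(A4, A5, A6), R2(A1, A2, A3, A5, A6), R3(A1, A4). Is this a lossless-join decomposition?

Yes

Chase test. Columns are A1, A2, A3, A4, A5, A6; row i has aⱼ where attribute j ∈ Ri, else bᵢⱼ.
Initial tableau (one row per fragment):
  row 1: b11 b12 b13 a4 a5 a6
  row 2: a1 a2 a3 b24 a5 a6
  row 3: a1 b32 b33 a4 b35 b36
Rows 1 and 3 agree on A4; apply A4→A5 and equate their A5 entries.
Rows 1 and 2 agree on A5; apply A5→A2, A3 and equate their A2, A3 entries.
Rows 1 and 3 agree on A5; apply A5→A2, A3 and equate their A2, A3 entries.
Rows 1 and 3 agree on A2, A4; apply A2, A4→A1 and equate their A1 entries.
Rows 1 and 2 agree on A3, A5; apply A3, A5→A4 and equate their A4 entries.
Row 1 is now all distinguished symbols — the join is lossless.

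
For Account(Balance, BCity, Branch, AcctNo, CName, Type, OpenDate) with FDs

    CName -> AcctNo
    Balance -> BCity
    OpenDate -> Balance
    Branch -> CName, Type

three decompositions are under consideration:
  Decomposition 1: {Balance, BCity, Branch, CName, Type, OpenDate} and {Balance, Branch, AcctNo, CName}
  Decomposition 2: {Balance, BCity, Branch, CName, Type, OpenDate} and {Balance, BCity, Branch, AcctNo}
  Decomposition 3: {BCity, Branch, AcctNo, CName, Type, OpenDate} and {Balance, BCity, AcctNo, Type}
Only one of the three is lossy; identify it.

Decomposition 3

Decomposition 1: common = {Balance, Branch, CName}, closure = {Balance, BCity, Branch, AcctNo, CName, Type} → lossless.
Decomposition 2: common = {Balance, BCity, Branch}, closure = {Balance, BCity, Branch, AcctNo, CName, Type} → lossless.
Decomposition 3: common = {BCity, AcctNo, Type}, closure = {BCity, AcctNo, Type} → lossy.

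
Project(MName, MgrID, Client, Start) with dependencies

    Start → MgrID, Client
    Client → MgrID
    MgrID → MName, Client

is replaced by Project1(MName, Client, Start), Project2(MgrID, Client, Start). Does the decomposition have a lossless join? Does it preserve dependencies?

lossless and dependency-preserving

Lossless test: (Client, Start)⁺ = {MName, MgrID, Client, Start}, which contains all of one fragment — lossless.
Dependency preservation: MgrID → MName, Client is not contained in any single fragment, but the restricted closure of its left-hand side across the fragments still reaches the right-hand side; the remaining FDs each lie inside some fragment. All dependencies are preserved.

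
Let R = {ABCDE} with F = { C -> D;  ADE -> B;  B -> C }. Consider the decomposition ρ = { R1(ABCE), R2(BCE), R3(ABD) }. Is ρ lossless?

Yes

Chase test. Columns are ABCDE; row i has aⱼ where attribute j ∈ Ri, else bᵢⱼ.
Initial tableau (one row per fragment):
  row 1: a1 a2 a3 b14 a5
  row 2: b21 a2 a3 b24 a5
  row 3: a1 a2 b33 a4 b35
Rows 1 and 2 agree on C; apply C→D and equate their D entries.
Rows 1 and 3 agree on B; apply B→C and equate their C entries.
Rows 1 and 3 agree on C; apply C→D and equate their D entries.
Row 1 is now all distinguished symbols — the join is lossless.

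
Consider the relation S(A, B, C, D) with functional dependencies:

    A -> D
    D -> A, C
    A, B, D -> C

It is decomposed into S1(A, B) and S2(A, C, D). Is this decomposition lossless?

Common attributes: S1 ∩ S2 = {A}.
Closure of {A}: A → D applies, adding D; D → A, C applies, adding C. So (A)⁺ = {A, C, D}.
This closure contains every attribute of S2, so S1 ∩ S2 → S2. The join is lossless.

Yes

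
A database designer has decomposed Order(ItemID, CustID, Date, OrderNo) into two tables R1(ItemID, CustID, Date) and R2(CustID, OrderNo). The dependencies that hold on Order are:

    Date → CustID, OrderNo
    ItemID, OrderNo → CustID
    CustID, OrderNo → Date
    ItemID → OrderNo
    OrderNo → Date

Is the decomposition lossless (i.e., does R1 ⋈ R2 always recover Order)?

Common attributes: R1 ∩ R2 = {CustID}.
No dependency enlarges {CustID}, so (CustID)⁺ = {CustID}.
The closure contains neither all of R1 = {ItemID, CustID, Date} nor all of R2 = {CustID, OrderNo}, so the common attributes are not a superkey of either fragment. The join is lossy.

No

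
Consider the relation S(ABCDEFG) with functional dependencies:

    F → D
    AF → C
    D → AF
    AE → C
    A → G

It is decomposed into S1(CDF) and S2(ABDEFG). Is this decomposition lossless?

Common attributes: S1 ∩ S2 = {DF}.
Closure of {DF}: D → AF applies, adding A; A → G applies, adding G; AF → C applies, adding C. So (DF)⁺ = {ACDFG}.
This closure contains every attribute of S1, so S1 ∩ S2 → S1. The join is lossless.

Yes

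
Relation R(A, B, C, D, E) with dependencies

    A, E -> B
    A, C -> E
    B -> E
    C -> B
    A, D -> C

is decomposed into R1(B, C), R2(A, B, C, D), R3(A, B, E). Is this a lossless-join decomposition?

Yes

Chase test. Columns are A, B, C, D, E; row i has aⱼ where attribute j ∈ Ri, else bᵢⱼ.
Initial tableau (one row per fragment):
  row 1: b11 a2 a3 b14 b15
  row 2: a1 a2 a3 a4 b25
  row 3: a1 a2 b33 b34 a5
Rows 1 and 2 agree on B; apply B→E and equate their E entries.
Rows 1 and 3 agree on B; apply B→E and equate their E entries.
Row 2 is now all distinguished symbols — the join is lossless.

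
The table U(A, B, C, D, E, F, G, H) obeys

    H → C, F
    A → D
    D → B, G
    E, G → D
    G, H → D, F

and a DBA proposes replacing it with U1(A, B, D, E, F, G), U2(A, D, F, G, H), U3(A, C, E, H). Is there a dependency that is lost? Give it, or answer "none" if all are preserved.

none

H → C, F: restricted closure across fragments reaches C, F.
A → D lies within U1.
D → B, G lies within U1.
E, G → D lies within U1.
G, H → D, F lies within U2.
Every dependency is enforceable on the fragments, so the decomposition is dependency-preserving.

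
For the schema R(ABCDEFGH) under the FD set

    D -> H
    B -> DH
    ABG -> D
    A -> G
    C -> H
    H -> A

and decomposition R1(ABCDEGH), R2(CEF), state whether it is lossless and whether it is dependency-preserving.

lossy but dependency-preserving

Lossless test: (CE)⁺ = {ACEGH}, which is a superkey of neither fragment — lossy.
Dependency preservation: every FD's attributes lie within a single fragment, so each can be enforced locally — preserved.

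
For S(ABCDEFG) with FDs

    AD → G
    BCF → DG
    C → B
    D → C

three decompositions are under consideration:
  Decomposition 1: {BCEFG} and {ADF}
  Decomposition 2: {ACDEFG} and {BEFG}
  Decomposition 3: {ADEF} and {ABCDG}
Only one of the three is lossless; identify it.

Decomposition 3

Decomposition 1: common = {F}, closure = {F} → lossy.
Decomposition 2: common = {EFG}, closure = {EFG} → lossy.
Decomposition 3: common = {AD}, closure = {ABCDG} → lossless.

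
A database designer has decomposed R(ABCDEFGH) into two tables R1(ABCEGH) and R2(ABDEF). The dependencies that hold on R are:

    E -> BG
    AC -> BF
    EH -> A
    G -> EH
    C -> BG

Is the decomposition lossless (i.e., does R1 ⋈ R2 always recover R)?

No

Common attributes: R1 ∩ R2 = {ABE}.
Closure of {ABE}: E → BG applies, adding G; G → EH applies, adding H. So (ABE)⁺ = {ABEGH}.
The closure contains neither all of R1 = {ABCEGH} nor all of R2 = {ABDEF}, so the common attributes are not a superkey of either fragment. The join is lossy.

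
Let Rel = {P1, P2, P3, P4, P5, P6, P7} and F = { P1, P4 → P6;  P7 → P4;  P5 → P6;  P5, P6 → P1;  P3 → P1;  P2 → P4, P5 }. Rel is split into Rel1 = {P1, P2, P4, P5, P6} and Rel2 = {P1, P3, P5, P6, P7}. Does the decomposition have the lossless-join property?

No

Common attributes: Rel1 ∩ Rel2 = {P1, P5, P6}.
No dependency enlarges {P1, P5, P6}, so (P1, P5, P6)⁺ = {P1, P5, P6}.
The closure contains neither all of Rel1 = {P1, P2, P4, P5, P6} nor all of Rel2 = {P1, P3, P5, P6, P7}, so the common attributes are not a superkey of either fragment. The join is lossy.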